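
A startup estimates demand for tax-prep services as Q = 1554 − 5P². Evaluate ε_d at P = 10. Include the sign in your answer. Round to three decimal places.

At P = 10, Q = 1054.
dQ/dP = −10P = -100.
ε = (dQ/dP)(P/Q) = (-100)(10/1054).
|ε| < 1, so demand is inelastic at this price.

-0.949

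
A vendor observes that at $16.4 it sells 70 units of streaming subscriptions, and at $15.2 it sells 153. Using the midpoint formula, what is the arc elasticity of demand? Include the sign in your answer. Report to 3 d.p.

ΔQ = 153 − 70 = 83; ΔP = 15.2 − 16.4 = -1.2.
Midpoints: P̄ = 15.80, Q̄ = 111.5.
ε = (ΔQ/ΔP)(P̄/Q̄) = (83/-1.2)(15.80/111.5).

-9.801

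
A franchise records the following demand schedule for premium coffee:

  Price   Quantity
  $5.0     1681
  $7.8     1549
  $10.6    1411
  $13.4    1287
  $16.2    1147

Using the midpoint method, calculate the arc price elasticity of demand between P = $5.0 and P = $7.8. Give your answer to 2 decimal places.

At P = 5.0, Q = 1681; at P = 7.8, Q = 1549.
ΔQ = -132, ΔP = 2.8. Midpoints: P̄ = 6.40, Q̄ = 1615.0.
ε = (ΔQ/ΔP)(P̄/Q̄) = (-132/2.8)(6.40/1615.0).

-0.19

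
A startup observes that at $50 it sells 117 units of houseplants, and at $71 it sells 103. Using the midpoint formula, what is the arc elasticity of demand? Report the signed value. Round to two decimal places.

-0.37

ΔQ = 103 − 117 = -14; ΔP = 71 − 50 = 21.
Midpoints: P̄ = 60.50, Q̄ = 110.0.
ε = (ΔQ/ΔP)(P̄/Q̄) = (-14/21)(60.50/110.0).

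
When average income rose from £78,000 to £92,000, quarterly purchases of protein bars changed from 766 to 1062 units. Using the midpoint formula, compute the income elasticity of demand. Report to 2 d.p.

1.97

ΔQ = 296, ΔI = 14000. Midpoints: Ī = 85,000, Q̄ = 914.0.
ε_I = (ΔQ/ΔI)(Ī/Q̄) = (296/14000)(85000/914.0).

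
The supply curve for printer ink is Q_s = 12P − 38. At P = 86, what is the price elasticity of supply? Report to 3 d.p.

1.038

At P = 86, Q_s = 994.
dQ_s/dP = 12.
ε_s = (dQ_s/dP)(P/Q_s) = (12)(86/994).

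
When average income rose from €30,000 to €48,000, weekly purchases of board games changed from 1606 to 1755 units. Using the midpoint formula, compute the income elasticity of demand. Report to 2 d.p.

0.19

ΔQ = 149, ΔI = 18000. Midpoints: Ī = 39,000, Q̄ = 1680.5.
ε_I = (ΔQ/ΔI)(Ī/Q̄) = (149/18000)(39000/1680.5).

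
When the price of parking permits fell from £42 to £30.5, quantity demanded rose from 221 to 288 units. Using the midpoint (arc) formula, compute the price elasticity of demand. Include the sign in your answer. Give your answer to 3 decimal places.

ΔQ = 288 − 221 = 67; ΔP = 30.5 − 42 = -11.5.
Midpoints: P̄ = 36.25, Q̄ = 254.5.
ε = (ΔQ/ΔP)(P̄/Q̄) = (67/-11.5)(36.25/254.5).

-0.830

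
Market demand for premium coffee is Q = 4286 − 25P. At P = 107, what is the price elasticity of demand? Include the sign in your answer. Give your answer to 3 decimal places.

At P = 107, Q = 1611.
dQ/dP = −25.
ε = (dQ/dP)(P/Q) = (-25)(107/1611).

-1.660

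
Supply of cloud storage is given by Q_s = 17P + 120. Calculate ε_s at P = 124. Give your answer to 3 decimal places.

0.946

At P = 124, Q_s = 2228.
dQ_s/dP = 17.
ε_s = (dQ_s/dP)(P/Q_s) = (17)(124/2228).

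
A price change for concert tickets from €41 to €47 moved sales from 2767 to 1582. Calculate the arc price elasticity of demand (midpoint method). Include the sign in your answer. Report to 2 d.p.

-4.00

ΔQ = 1582 − 2767 = -1185; ΔP = 47 − 41 = 6.
Midpoints: P̄ = 44.00, Q̄ = 2174.5.
ε = (ΔQ/ΔP)(P̄/Q̄) = (-1185/6)(44.00/2174.5).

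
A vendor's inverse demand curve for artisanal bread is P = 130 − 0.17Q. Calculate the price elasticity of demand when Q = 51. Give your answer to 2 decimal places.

At Q = 51, P = 130 − 0.17(51) = 121.33.
dP/dQ = −0.17, so dQ/dP = 1/(−0.17) = -5.882.
ε = (dQ/dP)(P/Q) = (-5.882)(121.33/51).

-13.99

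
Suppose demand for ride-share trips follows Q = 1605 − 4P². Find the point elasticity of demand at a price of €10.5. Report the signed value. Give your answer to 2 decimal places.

-0.76

At P = 10.5, Q = 1164.
dQ/dP = −8P = -84.
ε = (dQ/dP)(P/Q) = (-84)(10.5/1164).
|ε| < 1, so demand is inelastic at this price.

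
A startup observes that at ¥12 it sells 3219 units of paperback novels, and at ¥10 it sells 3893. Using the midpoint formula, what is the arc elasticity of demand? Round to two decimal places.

ΔQ = 3893 − 3219 = 674; ΔP = 10 − 12 = -2.
Midpoints: P̄ = 11.00, Q̄ = 3556.0.
ε = (ΔQ/ΔP)(P̄/Q̄) = (674/-2)(11.00/3556.0).

-1.04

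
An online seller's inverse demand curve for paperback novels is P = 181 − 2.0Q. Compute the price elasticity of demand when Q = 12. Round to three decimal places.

-6.542

At Q = 12, P = 181 − 2.0(12) = 157.00.
dP/dQ = −2.0, so dQ/dP = 1/(−2.0) = -0.500.
ε = (dQ/dP)(P/Q) = (-0.500)(157.00/12).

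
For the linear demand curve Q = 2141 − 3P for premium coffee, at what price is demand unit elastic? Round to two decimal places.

For linear demand Q = a − bP, ε = −bP/(a − bP). |ε| = 1 when bP = a − bP, i.e. P = a/(2b).
P = 2141/(2·3) = 2141/6 = 356.8333.

356.83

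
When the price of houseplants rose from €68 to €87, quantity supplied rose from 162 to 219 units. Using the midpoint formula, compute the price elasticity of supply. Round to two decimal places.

ΔQ = 219 − 162 = 57; ΔP = 87 − 68 = 19.
Midpoints: P̄ = 77.50, Q̄ = 190.5.
ε_s = (ΔQ/ΔP)(P̄/Q̄) = (57/19)(77.50/190.5).

1.22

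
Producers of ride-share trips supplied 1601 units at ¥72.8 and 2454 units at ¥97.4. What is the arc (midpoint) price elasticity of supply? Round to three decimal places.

ΔQ = 2454 − 1601 = 853; ΔP = 97.4 − 72.8 = 24.6.
Midpoints: P̄ = 85.10, Q̄ = 2027.5.
ε_s = (ΔQ/ΔP)(P̄/Q̄) = (853/24.6)(85.10/2027.5).

1.455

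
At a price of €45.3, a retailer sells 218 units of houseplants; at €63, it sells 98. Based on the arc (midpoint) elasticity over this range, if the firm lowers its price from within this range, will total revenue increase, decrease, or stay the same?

Arc ε = (-120/17.7)(54.15/158.0) ≈ -2.324.
|ε| = 2.32 > 1, so demand is elastic. A price cut therefore raises total revenue.

increase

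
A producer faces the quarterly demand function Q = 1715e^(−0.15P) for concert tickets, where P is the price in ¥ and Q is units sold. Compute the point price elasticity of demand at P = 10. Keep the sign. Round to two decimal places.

-1.50

At P = 10, Q = 382.668.
dQ/dP = −0.15·1715e^(−0.15P) = −0.15Q = -57.400.
ε = (dQ/dP)(P/Q) = (-57.400)(10/382.668).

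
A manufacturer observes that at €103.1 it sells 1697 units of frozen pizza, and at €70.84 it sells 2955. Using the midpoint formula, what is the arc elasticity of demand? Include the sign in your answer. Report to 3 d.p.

-1.458

ΔQ = 2955 − 1697 = 1258; ΔP = 70.84 − 103.1 = -32.26.
Midpoints: P̄ = 86.97, Q̄ = 2326.0.
ε = (ΔQ/ΔP)(P̄/Q̄) = (1258/-32.26)(86.97/2326.0).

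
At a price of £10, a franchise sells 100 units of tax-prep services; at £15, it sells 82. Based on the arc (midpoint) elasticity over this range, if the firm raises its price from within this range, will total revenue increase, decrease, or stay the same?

Arc ε = (-18/5)(12.50/91.0) ≈ -0.495.
|ε| = 0.49 < 1, so demand is inelastic. A price rise therefore raises total revenue.

increase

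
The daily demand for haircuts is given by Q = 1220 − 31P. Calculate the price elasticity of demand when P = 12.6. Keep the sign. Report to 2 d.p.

-0.47

At P = 12.6, Q = 829.400.
dQ/dP = −31.
ε = (dQ/dP)(P/Q) = (-31)(12.6/829.400).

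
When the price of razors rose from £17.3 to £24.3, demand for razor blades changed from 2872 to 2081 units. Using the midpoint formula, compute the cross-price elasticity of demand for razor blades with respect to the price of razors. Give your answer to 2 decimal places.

-0.95

ΔQ_x = 2081 − 2872 = -791; ΔP_y = 24.3 − 17.3 = 7.
Midpoints: P̄_y = 20.80, Q̄_x = 2476.5.
ε_xy = (ΔQ_x/ΔP_y)(P̄_y/Q̄_x) = (-791/7)(20.80/2476.5).
ε_xy < 0, so the goods are complements.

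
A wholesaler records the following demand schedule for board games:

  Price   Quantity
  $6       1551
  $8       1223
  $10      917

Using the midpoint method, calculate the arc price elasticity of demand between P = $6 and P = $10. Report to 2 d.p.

At P = 6, Q = 1551; at P = 10, Q = 917.
ΔQ = -634, ΔP = 4. Midpoints: P̄ = 8.00, Q̄ = 1234.0.
ε = (ΔQ/ΔP)(P̄/Q̄) = (-634/4)(8.00/1234.0).

-1.03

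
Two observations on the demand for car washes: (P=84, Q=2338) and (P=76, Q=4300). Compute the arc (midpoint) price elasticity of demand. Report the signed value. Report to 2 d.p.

-5.91

ΔQ = 4300 − 2338 = 1962; ΔP = 76 − 84 = -8.
Midpoints: P̄ = 80.00, Q̄ = 3319.0.
ε = (ΔQ/ΔP)(P̄/Q̄) = (1962/-8)(80.00/3319.0).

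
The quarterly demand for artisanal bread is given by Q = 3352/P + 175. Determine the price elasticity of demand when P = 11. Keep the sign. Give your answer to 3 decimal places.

-0.635

At P = 11, Q = 479.727.
dQ/dP = −3352/P² = -27.702.
ε = (dQ/dP)(P/Q) = (-27.702)(11/479.727).
|ε| < 1, so demand is inelastic at this price.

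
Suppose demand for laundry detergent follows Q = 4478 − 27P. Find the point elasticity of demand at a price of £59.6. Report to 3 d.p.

-0.561

At P = 59.6, Q = 2868.800.
dQ/dP = −27.
ε = (dQ/dP)(P/Q) = (-27)(59.6/2868.800).
|ε| < 1, so demand is inelastic at this price.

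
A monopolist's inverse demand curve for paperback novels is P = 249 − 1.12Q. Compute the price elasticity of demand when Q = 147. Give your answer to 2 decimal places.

At Q = 147, P = 249 − 1.12(147) = 84.36.
dP/dQ = −1.12, so dQ/dP = 1/(−1.12) = -0.893.
ε = (dQ/dP)(P/Q) = (-0.893)(84.36/147).

-0.51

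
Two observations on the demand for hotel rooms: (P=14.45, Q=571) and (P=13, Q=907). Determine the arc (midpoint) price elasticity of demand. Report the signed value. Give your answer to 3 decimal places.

ΔQ = 907 − 571 = 336; ΔP = 13 − 14.45 = -1.45.
Midpoints: P̄ = 13.72, Q̄ = 739.0.
ε = (ΔQ/ΔP)(P̄/Q̄) = (336/-1.45)(13.72/739.0).

-4.304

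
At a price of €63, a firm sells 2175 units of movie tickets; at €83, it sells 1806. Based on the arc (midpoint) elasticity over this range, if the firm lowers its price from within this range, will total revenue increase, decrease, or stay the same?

decrease

Arc ε = (-369/20)(73.00/1990.5) ≈ -0.677.
|ε| = 0.68 < 1, so demand is inelastic. A price cut therefore reduces total revenue.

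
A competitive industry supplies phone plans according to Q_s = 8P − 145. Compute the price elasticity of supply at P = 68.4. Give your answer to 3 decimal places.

1.361

At P = 68.4, Q_s = 402.20.
dQ_s/dP = 8.
ε_s = (dQ_s/dP)(P/Q_s) = (8)(68.4/402.20).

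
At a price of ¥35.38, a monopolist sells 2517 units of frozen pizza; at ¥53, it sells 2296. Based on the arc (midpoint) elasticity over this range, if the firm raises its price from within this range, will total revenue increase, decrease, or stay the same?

increase

Arc ε = (-221/17.62)(44.19/2406.5) ≈ -0.230.
|ε| = 0.23 < 1, so demand is inelastic. A price rise therefore raises total revenue.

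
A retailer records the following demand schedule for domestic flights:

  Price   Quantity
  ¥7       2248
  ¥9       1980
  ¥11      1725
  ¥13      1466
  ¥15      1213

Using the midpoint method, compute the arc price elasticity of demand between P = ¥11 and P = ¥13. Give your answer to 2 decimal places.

At P = 11, Q = 1725; at P = 13, Q = 1466.
ΔQ = -259, ΔP = 2. Midpoints: P̄ = 12.00, Q̄ = 1595.5.
ε = (ΔQ/ΔP)(P̄/Q̄) = (-259/2)(12.00/1595.5).

-0.97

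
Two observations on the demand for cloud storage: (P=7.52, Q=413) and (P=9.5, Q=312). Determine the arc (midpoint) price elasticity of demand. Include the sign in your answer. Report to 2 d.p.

ΔQ = 312 − 413 = -101; ΔP = 9.5 − 7.52 = 1.98.
Midpoints: P̄ = 8.51, Q̄ = 362.5.
ε = (ΔQ/ΔP)(P̄/Q̄) = (-101/1.98)(8.51/362.5).

-1.20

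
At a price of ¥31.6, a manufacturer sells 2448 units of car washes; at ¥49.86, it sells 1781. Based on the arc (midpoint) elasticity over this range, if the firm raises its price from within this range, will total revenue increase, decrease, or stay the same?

increase

Arc ε = (-667/18.26)(40.73/2114.5) ≈ -0.704.
|ε| = 0.70 < 1, so demand is inelastic. A price rise therefore raises total revenue.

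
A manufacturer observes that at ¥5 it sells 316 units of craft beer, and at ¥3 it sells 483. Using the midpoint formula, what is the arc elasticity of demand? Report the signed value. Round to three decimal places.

-0.836

ΔQ = 483 − 316 = 167; ΔP = 3 − 5 = -2.
Midpoints: P̄ = 4.00, Q̄ = 399.5.
ε = (ΔQ/ΔP)(P̄/Q̄) = (167/-2)(4.00/399.5).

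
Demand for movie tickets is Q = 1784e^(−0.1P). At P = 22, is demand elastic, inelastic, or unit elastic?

elastic

Q = 197.673, dQ/dP = -19.767.
ε = (dQ/dP)(P/Q) ≈ -2.200.
|ε| = 2.20 > 1.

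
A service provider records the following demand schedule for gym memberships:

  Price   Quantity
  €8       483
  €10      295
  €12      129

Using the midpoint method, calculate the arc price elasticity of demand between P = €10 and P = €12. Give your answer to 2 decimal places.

-4.31

At P = 10, Q = 295; at P = 12, Q = 129.
ΔQ = -166, ΔP = 2. Midpoints: P̄ = 11.00, Q̄ = 212.0.
ε = (ΔQ/ΔP)(P̄/Q̄) = (-166/2)(11.00/212.0).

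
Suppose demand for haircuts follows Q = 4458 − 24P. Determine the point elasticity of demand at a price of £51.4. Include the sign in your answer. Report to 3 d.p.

-0.383

At P = 51.4, Q = 3224.400.
dQ/dP = −24.
ε = (dQ/dP)(P/Q) = (-24)(51.4/3224.400).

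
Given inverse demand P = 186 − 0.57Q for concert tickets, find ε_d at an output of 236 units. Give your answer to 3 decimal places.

At Q = 236, P = 186 − 0.57(236) = 51.48.
dP/dQ = −0.57, so dQ/dP = 1/(−0.57) = -1.754.
ε = (dQ/dP)(P/Q) = (-1.754)(51.48/236).

-0.383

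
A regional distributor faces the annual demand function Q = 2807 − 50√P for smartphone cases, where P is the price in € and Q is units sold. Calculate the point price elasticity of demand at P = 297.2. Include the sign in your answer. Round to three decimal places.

-0.222

At P = 297.2, Q = 1945.026.
dQ/dP = −50/(2√P) = -1.450.
ε = (dQ/dP)(P/Q) = (-1.450)(297.2/1945.026).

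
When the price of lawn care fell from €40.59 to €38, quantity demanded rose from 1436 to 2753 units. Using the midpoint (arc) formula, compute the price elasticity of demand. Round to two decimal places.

ΔQ = 2753 − 1436 = 1317; ΔP = 38 − 40.59 = -2.59.
Midpoints: P̄ = 39.30, Q̄ = 2094.5.
ε = (ΔQ/ΔP)(P̄/Q̄) = (1317/-2.59)(39.30/2094.5).

-9.54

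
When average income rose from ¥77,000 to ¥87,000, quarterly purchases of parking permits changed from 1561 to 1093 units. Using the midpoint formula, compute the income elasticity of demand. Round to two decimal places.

ΔQ = -468, ΔI = 10000. Midpoints: Ī = 82,000, Q̄ = 1327.0.
ε_I = (ΔQ/ΔI)(Ī/Q̄) = (-468/10000)(82000/1327.0).

-2.89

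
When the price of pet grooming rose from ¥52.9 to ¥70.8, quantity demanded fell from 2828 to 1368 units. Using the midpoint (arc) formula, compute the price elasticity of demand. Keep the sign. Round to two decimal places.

ΔQ = 1368 − 2828 = -1460; ΔP = 70.8 − 52.9 = 17.9.
Midpoints: P̄ = 61.85, Q̄ = 2098.0.
ε = (ΔQ/ΔP)(P̄/Q̄) = (-1460/17.9)(61.85/2098.0).

-2.40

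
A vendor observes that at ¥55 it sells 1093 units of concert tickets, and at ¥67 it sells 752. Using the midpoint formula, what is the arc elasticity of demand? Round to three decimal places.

-1.879

ΔQ = 752 − 1093 = -341; ΔP = 67 − 55 = 12.
Midpoints: P̄ = 61.00, Q̄ = 922.5.
ε = (ΔQ/ΔP)(P̄/Q̄) = (-341/12)(61.00/922.5).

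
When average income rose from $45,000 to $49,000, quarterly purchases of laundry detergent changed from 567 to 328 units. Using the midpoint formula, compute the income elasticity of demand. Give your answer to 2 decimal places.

-6.28

ΔQ = -239, ΔI = 4000. Midpoints: Ī = 47,000, Q̄ = 447.5.
ε_I = (ΔQ/ΔI)(Ī/Q̄) = (-239/4000)(47000/447.5).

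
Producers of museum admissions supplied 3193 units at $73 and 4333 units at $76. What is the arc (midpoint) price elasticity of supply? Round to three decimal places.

ΔQ = 4333 − 3193 = 1140; ΔP = 76 − 73 = 3.
Midpoints: P̄ = 74.50, Q̄ = 3763.0.
ε_s = (ΔQ/ΔP)(P̄/Q̄) = (1140/3)(74.50/3763.0).

7.523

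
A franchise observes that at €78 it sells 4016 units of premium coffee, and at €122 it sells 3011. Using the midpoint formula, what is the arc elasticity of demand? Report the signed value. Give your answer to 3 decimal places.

-0.650

ΔQ = 3011 − 4016 = -1005; ΔP = 122 − 78 = 44.
Midpoints: P̄ = 100.00, Q̄ = 3513.5.
ε = (ΔQ/ΔP)(P̄/Q̄) = (-1005/44)(100.00/3513.5).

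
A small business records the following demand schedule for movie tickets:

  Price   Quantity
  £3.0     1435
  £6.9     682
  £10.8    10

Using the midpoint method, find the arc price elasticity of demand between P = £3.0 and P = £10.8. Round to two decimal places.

-1.74

At P = 3.0, Q = 1435; at P = 10.8, Q = 10.
ΔQ = -1425, ΔP = 7.8. Midpoints: P̄ = 6.90, Q̄ = 722.5.
ε = (ΔQ/ΔP)(P̄/Q̄) = (-1425/7.8)(6.90/722.5).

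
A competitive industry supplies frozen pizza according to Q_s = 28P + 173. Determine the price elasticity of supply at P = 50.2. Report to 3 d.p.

At P = 50.2, Q_s = 1578.60.
dQ_s/dP = 28.
ε_s = (dQ_s/dP)(P/Q_s) = (28)(50.2/1578.60).

0.890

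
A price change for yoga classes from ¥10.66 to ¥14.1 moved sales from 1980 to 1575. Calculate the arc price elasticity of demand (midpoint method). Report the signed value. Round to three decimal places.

-0.820

ΔQ = 1575 − 1980 = -405; ΔP = 14.1 − 10.66 = 3.44.
Midpoints: P̄ = 12.38, Q̄ = 1777.5.
ε = (ΔQ/ΔP)(P̄/Q̄) = (-405/3.44)(12.38/1777.5).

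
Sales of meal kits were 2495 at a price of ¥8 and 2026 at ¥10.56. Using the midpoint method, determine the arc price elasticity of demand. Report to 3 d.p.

ΔQ = 2026 − 2495 = -469; ΔP = 10.56 − 8 = 2.56.
Midpoints: P̄ = 9.28, Q̄ = 2260.5.
ε = (ΔQ/ΔP)(P̄/Q̄) = (-469/2.56)(9.28/2260.5).

-0.752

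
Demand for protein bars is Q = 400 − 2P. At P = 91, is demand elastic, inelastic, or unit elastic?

inelastic

Q = 218, dQ/dP = -2.
ε = (dQ/dP)(P/Q) ≈ -0.835.
|ε| = 0.83 < 1.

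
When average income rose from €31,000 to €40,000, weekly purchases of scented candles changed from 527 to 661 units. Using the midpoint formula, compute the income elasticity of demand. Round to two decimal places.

0.89

ΔQ = 134, ΔI = 9000. Midpoints: Ī = 35,500, Q̄ = 594.0.
ε_I = (ΔQ/ΔI)(Ī/Q̄) = (134/9000)(35500/594.0).
ε_I > 0, so the good is normal.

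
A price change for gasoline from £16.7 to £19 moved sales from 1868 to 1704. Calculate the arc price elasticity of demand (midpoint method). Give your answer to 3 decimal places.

ΔQ = 1704 − 1868 = -164; ΔP = 19 − 16.7 = 2.3.
Midpoints: P̄ = 17.85, Q̄ = 1786.0.
ε = (ΔQ/ΔP)(P̄/Q̄) = (-164/2.3)(17.85/1786.0).

-0.713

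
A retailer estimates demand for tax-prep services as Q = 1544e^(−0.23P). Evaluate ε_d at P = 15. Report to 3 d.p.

-3.450

At P = 15, Q = 49.015.
dQ/dP = −0.23·1544e^(−0.23P) = −0.23Q = -11.274.
ε = (dQ/dP)(P/Q) = (-11.274)(15/49.015).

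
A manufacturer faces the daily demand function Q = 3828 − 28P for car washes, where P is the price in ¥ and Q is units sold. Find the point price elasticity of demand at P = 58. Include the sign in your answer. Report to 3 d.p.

At P = 58, Q = 2204.
dQ/dP = −28.
ε = (dQ/dP)(P/Q) = (-28)(58/2204).

-0.737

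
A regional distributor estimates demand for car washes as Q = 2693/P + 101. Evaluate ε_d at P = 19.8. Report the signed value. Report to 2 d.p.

-0.57

At P = 19.8, Q = 237.010.
dQ/dP = −2693/P² = -6.869.
ε = (dQ/dP)(P/Q) = (-6.869)(19.8/237.010).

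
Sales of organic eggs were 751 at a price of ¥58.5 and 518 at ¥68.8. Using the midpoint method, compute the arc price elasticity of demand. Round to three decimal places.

ΔQ = 518 − 751 = -233; ΔP = 68.8 − 58.5 = 10.3.
Midpoints: P̄ = 63.65, Q̄ = 634.5.
ε = (ΔQ/ΔP)(P̄/Q̄) = (-233/10.3)(63.65/634.5).

-2.269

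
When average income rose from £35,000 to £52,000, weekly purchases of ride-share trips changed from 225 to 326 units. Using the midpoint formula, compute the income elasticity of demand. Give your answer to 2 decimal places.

0.94

ΔQ = 101, ΔI = 17000. Midpoints: Ī = 43,500, Q̄ = 275.5.
ε_I = (ΔQ/ΔI)(Ī/Q̄) = (101/17000)(43500/275.5).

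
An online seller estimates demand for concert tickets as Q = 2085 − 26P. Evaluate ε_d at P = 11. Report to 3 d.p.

-0.159

At P = 11, Q = 1799.
dQ/dP = −26.
ε = (dQ/dP)(P/Q) = (-26)(11/1799).
|ε| < 1, so demand is inelastic at this price.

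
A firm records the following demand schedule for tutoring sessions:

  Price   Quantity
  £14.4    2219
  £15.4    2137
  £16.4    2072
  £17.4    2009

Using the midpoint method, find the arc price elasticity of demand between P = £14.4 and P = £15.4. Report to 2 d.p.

At P = 14.4, Q = 2219; at P = 15.4, Q = 2137.
ΔQ = -82, ΔP = 1.0. Midpoints: P̄ = 14.90, Q̄ = 2178.0.
ε = (ΔQ/ΔP)(P̄/Q̄) = (-82/1.0)(14.90/2178.0).

-0.56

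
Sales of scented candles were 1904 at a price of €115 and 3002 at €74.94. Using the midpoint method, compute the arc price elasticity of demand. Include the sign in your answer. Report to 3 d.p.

ΔQ = 3002 − 1904 = 1098; ΔP = 74.94 − 115 = -40.06.
Midpoints: P̄ = 94.97, Q̄ = 2453.0.
ε = (ΔQ/ΔP)(P̄/Q̄) = (1098/-40.06)(94.97/2453.0).

-1.061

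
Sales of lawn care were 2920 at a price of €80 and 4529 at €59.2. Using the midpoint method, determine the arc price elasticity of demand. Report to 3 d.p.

-1.446

ΔQ = 4529 − 2920 = 1609; ΔP = 59.2 − 80 = -20.8.
Midpoints: P̄ = 69.60, Q̄ = 3724.5.
ε = (ΔQ/ΔP)(P̄/Q̄) = (1609/-20.8)(69.60/3724.5).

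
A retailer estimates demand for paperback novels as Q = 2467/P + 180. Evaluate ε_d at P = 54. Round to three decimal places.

At P = 54, Q = 225.685.
dQ/dP = −2467/P² = -0.846.
ε = (dQ/dP)(P/Q) = (-0.846)(54/225.685).

-0.202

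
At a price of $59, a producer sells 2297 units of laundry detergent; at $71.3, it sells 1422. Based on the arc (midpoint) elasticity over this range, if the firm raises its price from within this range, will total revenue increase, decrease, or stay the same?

Arc ε = (-875/12.3)(65.15/1859.5) ≈ -2.492.
|ε| = 2.49 > 1, so demand is elastic. A price rise therefore reduces total revenue.

decrease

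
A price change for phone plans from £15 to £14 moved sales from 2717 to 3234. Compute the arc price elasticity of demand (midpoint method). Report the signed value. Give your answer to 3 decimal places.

-2.519

ΔQ = 3234 − 2717 = 517; ΔP = 14 − 15 = -1.
Midpoints: P̄ = 14.50, Q̄ = 2975.5.
ε = (ΔQ/ΔP)(P̄/Q̄) = (517/-1)(14.50/2975.5).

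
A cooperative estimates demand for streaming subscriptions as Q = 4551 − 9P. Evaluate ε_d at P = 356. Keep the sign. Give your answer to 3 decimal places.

At P = 356, Q = 1347.
dQ/dP = −9.
ε = (dQ/dP)(P/Q) = (-9)(356/1347).

-2.379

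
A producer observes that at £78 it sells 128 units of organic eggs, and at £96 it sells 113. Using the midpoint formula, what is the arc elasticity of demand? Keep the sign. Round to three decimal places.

ΔQ = 113 − 128 = -15; ΔP = 96 − 78 = 18.
Midpoints: P̄ = 87.00, Q̄ = 120.5.
ε = (ΔQ/ΔP)(P̄/Q̄) = (-15/18)(87.00/120.5).

-0.602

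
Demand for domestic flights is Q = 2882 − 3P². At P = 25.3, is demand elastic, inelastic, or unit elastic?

Q = 961.730, dQ/dP = -151.800.
ε = (dQ/dP)(P/Q) ≈ -3.993.
|ε| = 3.99 > 1.

elastic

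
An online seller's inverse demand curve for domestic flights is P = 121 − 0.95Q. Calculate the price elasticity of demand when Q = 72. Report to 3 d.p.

-0.769

At Q = 72, P = 121 − 0.95(72) = 52.60.
dP/dQ = −0.95, so dQ/dP = 1/(−0.95) = -1.053.
ε = (dQ/dP)(P/Q) = (-1.053)(52.60/72).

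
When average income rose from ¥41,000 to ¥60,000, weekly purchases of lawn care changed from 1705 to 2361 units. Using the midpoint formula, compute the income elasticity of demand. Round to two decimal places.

0.86

ΔQ = 656, ΔI = 19000. Midpoints: Ī = 50,500, Q̄ = 2033.0.
ε_I = (ΔQ/ΔI)(Ī/Q̄) = (656/19000)(50500/2033.0).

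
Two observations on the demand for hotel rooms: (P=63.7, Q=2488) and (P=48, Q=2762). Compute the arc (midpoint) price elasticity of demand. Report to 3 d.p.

-0.371

ΔQ = 2762 − 2488 = 274; ΔP = 48 − 63.7 = -15.7.
Midpoints: P̄ = 55.85, Q̄ = 2625.0.
ε = (ΔQ/ΔP)(P̄/Q̄) = (274/-15.7)(55.85/2625.0).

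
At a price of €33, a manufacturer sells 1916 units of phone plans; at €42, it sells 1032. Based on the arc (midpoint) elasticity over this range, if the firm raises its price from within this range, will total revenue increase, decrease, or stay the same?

decrease

Arc ε = (-884/9)(37.50/1474.0) ≈ -2.499.
|ε| = 2.50 > 1, so demand is elastic. A price rise therefore reduces total revenue.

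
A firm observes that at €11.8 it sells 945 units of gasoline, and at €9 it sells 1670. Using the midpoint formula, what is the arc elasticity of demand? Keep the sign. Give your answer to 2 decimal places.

ΔQ = 1670 − 945 = 725; ΔP = 9 − 11.8 = -2.8.
Midpoints: P̄ = 10.40, Q̄ = 1307.5.
ε = (ΔQ/ΔP)(P̄/Q̄) = (725/-2.8)(10.40/1307.5).

-2.06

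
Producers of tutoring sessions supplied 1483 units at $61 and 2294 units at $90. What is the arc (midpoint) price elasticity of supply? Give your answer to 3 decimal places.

ΔQ = 2294 − 1483 = 811; ΔP = 90 − 61 = 29.
Midpoints: P̄ = 75.50, Q̄ = 1888.5.
ε_s = (ΔQ/ΔP)(P̄/Q̄) = (811/29)(75.50/1888.5).

1.118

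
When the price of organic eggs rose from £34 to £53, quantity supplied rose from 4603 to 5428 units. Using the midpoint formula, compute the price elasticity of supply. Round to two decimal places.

0.38

ΔQ = 5428 − 4603 = 825; ΔP = 53 − 34 = 19.
Midpoints: P̄ = 43.50, Q̄ = 5015.5.
ε_s = (ΔQ/ΔP)(P̄/Q̄) = (825/19)(43.50/5015.5).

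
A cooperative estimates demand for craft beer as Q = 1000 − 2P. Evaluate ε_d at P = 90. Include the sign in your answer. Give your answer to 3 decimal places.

-0.220

At P = 90, Q = 820.
dQ/dP = −2.
ε = (dQ/dP)(P/Q) = (-2)(90/820).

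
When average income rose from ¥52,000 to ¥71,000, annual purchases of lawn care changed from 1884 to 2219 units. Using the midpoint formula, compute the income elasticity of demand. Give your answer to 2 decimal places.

0.53

ΔQ = 335, ΔI = 19000. Midpoints: Ī = 61,500, Q̄ = 2051.5.
ε_I = (ΔQ/ΔI)(Ī/Q̄) = (335/19000)(61500/2051.5).
ε_I > 0, so the good is normal.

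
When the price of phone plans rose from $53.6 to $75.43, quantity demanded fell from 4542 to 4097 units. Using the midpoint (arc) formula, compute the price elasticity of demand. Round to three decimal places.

ΔQ = 4097 − 4542 = -445; ΔP = 75.43 − 53.6 = 21.83.
Midpoints: P̄ = 64.52, Q̄ = 4319.5.
ε = (ΔQ/ΔP)(P̄/Q̄) = (-445/21.83)(64.52/4319.5).

-0.304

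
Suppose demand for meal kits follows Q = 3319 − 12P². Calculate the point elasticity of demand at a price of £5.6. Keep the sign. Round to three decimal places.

-0.256

At P = 5.6, Q = 2942.680.
dQ/dP = −24P = -134.400.
ε = (dQ/dP)(P/Q) = (-134.400)(5.6/2942.680).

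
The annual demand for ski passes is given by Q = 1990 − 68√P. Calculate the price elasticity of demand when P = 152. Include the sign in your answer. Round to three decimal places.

-0.364

At P = 152, Q = 1151.640.
dQ/dP = −68/(2√P) = -2.758.
ε = (dQ/dP)(P/Q) = (-2.758)(152/1151.640).
|ε| < 1, so demand is inelastic at this price.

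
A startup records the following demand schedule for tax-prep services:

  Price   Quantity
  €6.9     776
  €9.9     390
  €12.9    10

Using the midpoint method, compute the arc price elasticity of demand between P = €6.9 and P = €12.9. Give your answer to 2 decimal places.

At P = 6.9, Q = 776; at P = 12.9, Q = 10.
ΔQ = -766, ΔP = 6.0. Midpoints: P̄ = 9.90, Q̄ = 393.0.
ε = (ΔQ/ΔP)(P̄/Q̄) = (-766/6.0)(9.90/393.0).

-3.22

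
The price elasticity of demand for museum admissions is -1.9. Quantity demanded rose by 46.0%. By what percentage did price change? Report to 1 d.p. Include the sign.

%ΔP ≈ %ΔQ / ε = (46.0%)/(-1.9) = -24.21%.

-24.2%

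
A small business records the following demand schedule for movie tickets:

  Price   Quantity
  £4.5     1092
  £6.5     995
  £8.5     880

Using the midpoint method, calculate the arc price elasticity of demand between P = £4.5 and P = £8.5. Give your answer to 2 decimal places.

-0.35

At P = 4.5, Q = 1092; at P = 8.5, Q = 880.
ΔQ = -212, ΔP = 4.0. Midpoints: P̄ = 6.50, Q̄ = 986.0.
ε = (ΔQ/ΔP)(P̄/Q̄) = (-212/4.0)(6.50/986.0).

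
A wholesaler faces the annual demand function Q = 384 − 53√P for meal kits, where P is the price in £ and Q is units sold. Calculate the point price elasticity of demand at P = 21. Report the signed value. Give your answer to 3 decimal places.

At P = 21, Q = 141.123.
dQ/dP = −53/(2√P) = -5.783.
ε = (dQ/dP)(P/Q) = (-5.783)(21/141.123).
|ε| < 1, so demand is inelastic at this price.

-0.861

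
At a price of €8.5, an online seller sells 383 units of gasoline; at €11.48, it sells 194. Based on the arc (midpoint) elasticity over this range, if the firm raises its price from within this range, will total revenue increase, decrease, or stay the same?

Arc ε = (-189/2.98)(9.99/288.5) ≈ -2.196.
|ε| = 2.20 > 1, so demand is elastic. A price rise therefore reduces total revenue.

decrease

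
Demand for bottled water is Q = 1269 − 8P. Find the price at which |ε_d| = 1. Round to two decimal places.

For linear demand Q = a − bP, ε = −bP/(a − bP). |ε| = 1 when bP = a − bP, i.e. P = a/(2b).
P = 1269/(2·8) = 1269/16 = 79.3125.

79.31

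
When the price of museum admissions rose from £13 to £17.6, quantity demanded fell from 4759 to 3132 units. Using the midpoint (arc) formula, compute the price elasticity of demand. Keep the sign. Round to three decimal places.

-1.372

ΔQ = 3132 − 4759 = -1627; ΔP = 17.6 − 13 = 4.6.
Midpoints: P̄ = 15.30, Q̄ = 3945.5.
ε = (ΔQ/ΔP)(P̄/Q̄) = (-1627/4.6)(15.30/3945.5).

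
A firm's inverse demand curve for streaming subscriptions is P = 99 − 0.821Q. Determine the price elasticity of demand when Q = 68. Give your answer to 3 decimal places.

-0.773

At Q = 68, P = 99 − 0.821(68) = 43.17.
dP/dQ = −0.821, so dQ/dP = 1/(−0.821) = -1.218.
ε = (dQ/dP)(P/Q) = (-1.218)(43.17/68).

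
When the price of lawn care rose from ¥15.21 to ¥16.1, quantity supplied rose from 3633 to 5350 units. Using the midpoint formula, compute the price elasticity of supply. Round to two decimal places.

ΔQ = 5350 − 3633 = 1717; ΔP = 16.1 − 15.21 = 0.89.
Midpoints: P̄ = 15.66, Q̄ = 4491.5.
ε_s = (ΔQ/ΔP)(P̄/Q̄) = (1717/0.89)(15.66/4491.5).

6.72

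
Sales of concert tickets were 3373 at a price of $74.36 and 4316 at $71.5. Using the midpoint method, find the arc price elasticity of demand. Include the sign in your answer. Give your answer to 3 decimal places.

ΔQ = 4316 − 3373 = 943; ΔP = 71.5 − 74.36 = -2.86.
Midpoints: P̄ = 72.93, Q̄ = 3844.5.
ε = (ΔQ/ΔP)(P̄/Q̄) = (943/-2.86)(72.93/3844.5).

-6.255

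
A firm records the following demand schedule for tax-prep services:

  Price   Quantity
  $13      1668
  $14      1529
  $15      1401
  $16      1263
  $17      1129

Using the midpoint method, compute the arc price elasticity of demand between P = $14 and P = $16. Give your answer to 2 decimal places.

-1.43

At P = 14, Q = 1529; at P = 16, Q = 1263.
ΔQ = -266, ΔP = 2. Midpoints: P̄ = 15.00, Q̄ = 1396.0.
ε = (ΔQ/ΔP)(P̄/Q̄) = (-266/2)(15.00/1396.0).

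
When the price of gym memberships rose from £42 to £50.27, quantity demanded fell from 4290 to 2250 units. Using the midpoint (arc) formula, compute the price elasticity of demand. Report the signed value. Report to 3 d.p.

-3.480

ΔQ = 2250 − 4290 = -2040; ΔP = 50.27 − 42 = 8.27.
Midpoints: P̄ = 46.14, Q̄ = 3270.0.
ε = (ΔQ/ΔP)(P̄/Q̄) = (-2040/8.27)(46.14/3270.0).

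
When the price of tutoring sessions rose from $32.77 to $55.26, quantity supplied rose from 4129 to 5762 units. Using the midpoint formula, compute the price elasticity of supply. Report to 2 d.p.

0.65

ΔQ = 5762 − 4129 = 1633; ΔP = 55.26 − 32.77 = 22.49.
Midpoints: P̄ = 44.02, Q̄ = 4945.5.
ε_s = (ΔQ/ΔP)(P̄/Q̄) = (1633/22.49)(44.02/4945.5).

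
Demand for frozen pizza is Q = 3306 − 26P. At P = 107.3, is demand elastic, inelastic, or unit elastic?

elastic

Q = 516.200, dQ/dP = -26.
ε = (dQ/dP)(P/Q) ≈ -5.404.
|ε| = 5.40 > 1.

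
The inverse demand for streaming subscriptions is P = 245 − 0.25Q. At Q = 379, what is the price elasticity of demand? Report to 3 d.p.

-1.586

At Q = 379, P = 245 − 0.25(379) = 150.25.
dP/dQ = −0.25, so dQ/dP = 1/(−0.25) = -4.000.
ε = (dQ/dP)(P/Q) = (-4.000)(150.25/379).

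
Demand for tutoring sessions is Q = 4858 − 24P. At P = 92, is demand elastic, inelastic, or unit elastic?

Q = 2650, dQ/dP = -24.
ε = (dQ/dP)(P/Q) ≈ -0.833.
|ε| = 0.83 < 1.

inelastic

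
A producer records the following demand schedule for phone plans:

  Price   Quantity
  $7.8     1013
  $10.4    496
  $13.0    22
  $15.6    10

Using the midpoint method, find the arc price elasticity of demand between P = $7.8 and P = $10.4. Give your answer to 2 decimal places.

At P = 7.8, Q = 1013; at P = 10.4, Q = 496.
ΔQ = -517, ΔP = 2.6. Midpoints: P̄ = 9.10, Q̄ = 754.5.
ε = (ΔQ/ΔP)(P̄/Q̄) = (-517/2.6)(9.10/754.5).

-2.40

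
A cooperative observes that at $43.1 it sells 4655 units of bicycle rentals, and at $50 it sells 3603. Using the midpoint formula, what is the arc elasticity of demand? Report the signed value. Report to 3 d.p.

-1.719

ΔQ = 3603 − 4655 = -1052; ΔP = 50 − 43.1 = 6.9.
Midpoints: P̄ = 46.55, Q̄ = 4129.0.
ε = (ΔQ/ΔP)(P̄/Q̄) = (-1052/6.9)(46.55/4129.0).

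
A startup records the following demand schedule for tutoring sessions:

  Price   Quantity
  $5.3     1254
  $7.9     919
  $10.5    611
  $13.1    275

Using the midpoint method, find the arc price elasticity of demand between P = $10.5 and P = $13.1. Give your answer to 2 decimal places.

At P = 10.5, Q = 611; at P = 13.1, Q = 275.
ΔQ = -336, ΔP = 2.6. Midpoints: P̄ = 11.80, Q̄ = 443.0.
ε = (ΔQ/ΔP)(P̄/Q̄) = (-336/2.6)(11.80/443.0).

-3.44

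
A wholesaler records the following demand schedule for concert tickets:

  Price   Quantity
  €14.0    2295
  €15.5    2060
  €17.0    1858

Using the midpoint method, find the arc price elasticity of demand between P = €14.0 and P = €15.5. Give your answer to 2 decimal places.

-1.06

At P = 14.0, Q = 2295; at P = 15.5, Q = 2060.
ΔQ = -235, ΔP = 1.5. Midpoints: P̄ = 14.75, Q̄ = 2177.5.
ε = (ΔQ/ΔP)(P̄/Q̄) = (-235/1.5)(14.75/2177.5).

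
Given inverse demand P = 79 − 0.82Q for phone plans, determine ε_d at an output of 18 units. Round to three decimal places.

At Q = 18, P = 79 − 0.82(18) = 64.24.
dP/dQ = −0.82, so dQ/dP = 1/(−0.82) = -1.220.
ε = (dQ/dP)(P/Q) = (-1.220)(64.24/18).

-4.352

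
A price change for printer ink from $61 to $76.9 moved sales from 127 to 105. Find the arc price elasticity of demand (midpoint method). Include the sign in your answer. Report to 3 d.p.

-0.822

ΔQ = 105 − 127 = -22; ΔP = 76.9 − 61 = 15.9.
Midpoints: P̄ = 68.95, Q̄ = 116.0.
ε = (ΔQ/ΔP)(P̄/Q̄) = (-22/15.9)(68.95/116.0).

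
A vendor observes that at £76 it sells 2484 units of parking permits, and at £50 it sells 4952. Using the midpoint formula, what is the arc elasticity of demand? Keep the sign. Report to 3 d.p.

-1.608

ΔQ = 4952 − 2484 = 2468; ΔP = 50 − 76 = -26.
Midpoints: P̄ = 63.00, Q̄ = 3718.0.
ε = (ΔQ/ΔP)(P̄/Q̄) = (2468/-26)(63.00/3718.0).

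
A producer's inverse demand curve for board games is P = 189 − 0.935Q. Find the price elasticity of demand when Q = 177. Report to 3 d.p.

-0.142

At Q = 177, P = 189 − 0.935(177) = 23.50.
dP/dQ = −0.935, so dQ/dP = 1/(−0.935) = -1.070.
ε = (dQ/dP)(P/Q) = (-1.070)(23.50/177).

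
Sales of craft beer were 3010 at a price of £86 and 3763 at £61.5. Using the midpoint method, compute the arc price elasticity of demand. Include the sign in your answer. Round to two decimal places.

ΔQ = 3763 − 3010 = 753; ΔP = 61.5 − 86 = -24.5.
Midpoints: P̄ = 73.75, Q̄ = 3386.5.
ε = (ΔQ/ΔP)(P̄/Q̄) = (753/-24.5)(73.75/3386.5).

-0.67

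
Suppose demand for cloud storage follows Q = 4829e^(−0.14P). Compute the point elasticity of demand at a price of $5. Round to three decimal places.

-0.700

At P = 5, Q = 2398.010.
dQ/dP = −0.14·4829e^(−0.14P) = −0.14Q = -335.721.
ε = (dQ/dP)(P/Q) = (-335.721)(5/2398.010).
|ε| < 1, so demand is inelastic at this price.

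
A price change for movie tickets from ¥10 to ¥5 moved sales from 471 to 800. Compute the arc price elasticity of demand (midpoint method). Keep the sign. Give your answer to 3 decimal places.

ΔQ = 800 − 471 = 329; ΔP = 5 − 10 = -5.
Midpoints: P̄ = 7.50, Q̄ = 635.5.
ε = (ΔQ/ΔP)(P̄/Q̄) = (329/-5)(7.50/635.5).

-0.777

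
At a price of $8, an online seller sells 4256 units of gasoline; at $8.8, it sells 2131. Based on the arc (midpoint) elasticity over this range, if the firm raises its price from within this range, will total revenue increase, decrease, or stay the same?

Arc ε = (-2125/0.8)(8.40/3193.5) ≈ -6.987.
|ε| = 6.99 > 1, so demand is elastic. A price rise therefore reduces total revenue.

decrease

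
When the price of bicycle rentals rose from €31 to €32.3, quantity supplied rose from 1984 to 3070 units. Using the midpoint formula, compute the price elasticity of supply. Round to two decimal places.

10.46

ΔQ = 3070 − 1984 = 1086; ΔP = 32.3 − 31 = 1.3.
Midpoints: P̄ = 31.65, Q̄ = 2527.0.
ε_s = (ΔQ/ΔP)(P̄/Q̄) = (1086/1.3)(31.65/2527.0).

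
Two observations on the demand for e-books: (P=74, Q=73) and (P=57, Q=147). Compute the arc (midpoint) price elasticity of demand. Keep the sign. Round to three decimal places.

-2.592

ΔQ = 147 − 73 = 74; ΔP = 57 − 74 = -17.
Midpoints: P̄ = 65.50, Q̄ = 110.0.
ε = (ΔQ/ΔP)(P̄/Q̄) = (74/-17)(65.50/110.0).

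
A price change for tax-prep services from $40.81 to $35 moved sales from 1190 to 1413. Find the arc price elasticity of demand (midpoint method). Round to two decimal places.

-1.12

ΔQ = 1413 − 1190 = 223; ΔP = 35 − 40.81 = -5.81.
Midpoints: P̄ = 37.91, Q̄ = 1301.5.
ε = (ΔQ/ΔP)(P̄/Q̄) = (223/-5.81)(37.91/1301.5).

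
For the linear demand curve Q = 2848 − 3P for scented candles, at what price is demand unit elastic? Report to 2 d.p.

For linear demand Q = a − bP, ε = −bP/(a − bP). |ε| = 1 when bP = a − bP, i.e. P = a/(2b).
P = 2848/(2·3) = 2848/6 = 474.6667.

474.67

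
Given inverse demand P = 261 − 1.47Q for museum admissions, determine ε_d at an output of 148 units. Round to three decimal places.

-0.200

At Q = 148, P = 261 − 1.47(148) = 43.44.
dP/dQ = −1.47, so dQ/dP = 1/(−1.47) = -0.680.
ε = (dQ/dP)(P/Q) = (-0.680)(43.44/148).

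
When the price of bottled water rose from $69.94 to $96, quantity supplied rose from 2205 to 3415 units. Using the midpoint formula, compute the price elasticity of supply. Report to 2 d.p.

ΔQ = 3415 − 2205 = 1210; ΔP = 96 − 69.94 = 26.06.
Midpoints: P̄ = 82.97, Q̄ = 2810.0.
ε_s = (ΔQ/ΔP)(P̄/Q̄) = (1210/26.06)(82.97/2810.0).

1.37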